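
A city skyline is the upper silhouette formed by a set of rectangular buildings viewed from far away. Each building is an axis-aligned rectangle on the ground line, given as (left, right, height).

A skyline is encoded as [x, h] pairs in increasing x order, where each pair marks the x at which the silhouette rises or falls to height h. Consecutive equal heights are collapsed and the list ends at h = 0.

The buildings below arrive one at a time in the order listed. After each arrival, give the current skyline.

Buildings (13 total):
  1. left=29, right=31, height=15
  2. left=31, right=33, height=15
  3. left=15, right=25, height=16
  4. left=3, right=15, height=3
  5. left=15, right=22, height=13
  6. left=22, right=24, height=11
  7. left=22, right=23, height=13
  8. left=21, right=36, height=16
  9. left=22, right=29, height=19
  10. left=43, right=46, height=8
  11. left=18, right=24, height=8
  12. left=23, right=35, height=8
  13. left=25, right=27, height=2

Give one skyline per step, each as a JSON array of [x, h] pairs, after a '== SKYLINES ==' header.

== SKYLINES ==
[[29,15],[31,0]]
[[29,15],[33,0]]
[[15,16],[25,0],[29,15],[33,0]]
[[3,3],[15,16],[25,0],[29,15],[33,0]]
[[3,3],[15,16],[25,0],[29,15],[33,0]]
[[3,3],[15,16],[25,0],[29,15],[33,0]]
[[3,3],[15,16],[25,0],[29,15],[33,0]]
[[3,3],[15,16],[36,0]]
[[3,3],[15,16],[22,19],[29,16],[36,0]]
[[3,3],[15,16],[22,19],[29,16],[36,0],[43,8],[46,0]]
[[3,3],[15,16],[22,19],[29,16],[36,0],[43,8],[46,0]]
[[3,3],[15,16],[22,19],[29,16],[36,0],[43,8],[46,0]]
[[3,3],[15,16],[22,19],[29,16],[36,0],[43,8],[46,0]]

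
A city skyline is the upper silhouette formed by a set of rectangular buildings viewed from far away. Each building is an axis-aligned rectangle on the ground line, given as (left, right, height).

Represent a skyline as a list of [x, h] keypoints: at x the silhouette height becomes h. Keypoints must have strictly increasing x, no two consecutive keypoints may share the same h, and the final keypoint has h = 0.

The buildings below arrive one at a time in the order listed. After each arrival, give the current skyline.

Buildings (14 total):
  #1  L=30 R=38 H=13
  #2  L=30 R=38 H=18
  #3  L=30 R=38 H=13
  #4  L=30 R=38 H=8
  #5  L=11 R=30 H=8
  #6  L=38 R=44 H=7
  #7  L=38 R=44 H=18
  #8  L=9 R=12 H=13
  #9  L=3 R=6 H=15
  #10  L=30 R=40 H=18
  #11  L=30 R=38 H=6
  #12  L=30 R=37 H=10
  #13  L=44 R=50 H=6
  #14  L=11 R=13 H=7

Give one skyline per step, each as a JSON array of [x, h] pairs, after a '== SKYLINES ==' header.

== SKYLINES ==
[[30,13],[38,0]]
[[30,18],[38,0]]
[[30,18],[38,0]]
[[30,18],[38,0]]
[[11,8],[30,18],[38,0]]
[[11,8],[30,18],[38,7],[44,0]]
[[11,8],[30,18],[44,0]]
[[9,13],[12,8],[30,18],[44,0]]
[[3,15],[6,0],[9,13],[12,8],[30,18],[44,0]]
[[3,15],[6,0],[9,13],[12,8],[30,18],[44,0]]
[[3,15],[6,0],[9,13],[12,8],[30,18],[44,0]]
[[3,15],[6,0],[9,13],[12,8],[30,18],[44,0]]
[[3,15],[6,0],[9,13],[12,8],[30,18],[44,6],[50,0]]
[[3,15],[6,0],[9,13],[12,8],[30,18],[44,6],[50,0]]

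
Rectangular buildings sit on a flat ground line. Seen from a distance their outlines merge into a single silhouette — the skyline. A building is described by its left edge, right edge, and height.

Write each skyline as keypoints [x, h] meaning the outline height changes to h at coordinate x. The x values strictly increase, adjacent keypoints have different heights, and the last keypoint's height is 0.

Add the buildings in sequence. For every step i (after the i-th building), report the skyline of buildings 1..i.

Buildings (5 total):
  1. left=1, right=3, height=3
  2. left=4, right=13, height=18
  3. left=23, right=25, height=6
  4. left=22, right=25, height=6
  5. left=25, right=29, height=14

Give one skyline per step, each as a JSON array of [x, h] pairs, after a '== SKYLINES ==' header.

== SKYLINES ==
[[1,3],[3,0]]
[[1,3],[3,0],[4,18],[13,0]]
[[1,3],[3,0],[4,18],[13,0],[23,6],[25,0]]
[[1,3],[3,0],[4,18],[13,0],[22,6],[25,0]]
[[1,3],[3,0],[4,18],[13,0],[22,6],[25,14],[29,0]]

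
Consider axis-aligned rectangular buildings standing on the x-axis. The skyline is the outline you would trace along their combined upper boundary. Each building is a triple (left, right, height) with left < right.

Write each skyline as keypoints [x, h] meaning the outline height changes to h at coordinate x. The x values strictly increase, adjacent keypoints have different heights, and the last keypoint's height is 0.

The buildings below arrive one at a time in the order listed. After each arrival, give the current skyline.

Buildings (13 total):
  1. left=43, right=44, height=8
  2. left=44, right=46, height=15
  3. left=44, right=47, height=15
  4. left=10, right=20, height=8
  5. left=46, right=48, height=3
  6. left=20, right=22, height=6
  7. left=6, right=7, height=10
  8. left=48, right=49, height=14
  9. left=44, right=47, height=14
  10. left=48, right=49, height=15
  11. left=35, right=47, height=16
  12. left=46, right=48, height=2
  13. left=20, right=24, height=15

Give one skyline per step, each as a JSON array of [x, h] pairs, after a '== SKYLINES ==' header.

== SKYLINES ==
[[43,8],[44,0]]
[[43,8],[44,15],[46,0]]
[[43,8],[44,15],[47,0]]
[[10,8],[20,0],[43,8],[44,15],[47,0]]
[[10,8],[20,0],[43,8],[44,15],[47,3],[48,0]]
[[10,8],[20,6],[22,0],[43,8],[44,15],[47,3],[48,0]]
[[6,10],[7,0],[10,8],[20,6],[22,0],[43,8],[44,15],[47,3],[48,0]]
[[6,10],[7,0],[10,8],[20,6],[22,0],[43,8],[44,15],[47,3],[48,14],[49,0]]
[[6,10],[7,0],[10,8],[20,6],[22,0],[43,8],[44,15],[47,3],[48,14],[49,0]]
[[6,10],[7,0],[10,8],[20,6],[22,0],[43,8],[44,15],[47,3],[48,15],[49,0]]
[[6,10],[7,0],[10,8],[20,6],[22,0],[35,16],[47,3],[48,15],[49,0]]
[[6,10],[7,0],[10,8],[20,6],[22,0],[35,16],[47,3],[48,15],[49,0]]
[[6,10],[7,0],[10,8],[20,15],[24,0],[35,16],[47,3],[48,15],[49,0]]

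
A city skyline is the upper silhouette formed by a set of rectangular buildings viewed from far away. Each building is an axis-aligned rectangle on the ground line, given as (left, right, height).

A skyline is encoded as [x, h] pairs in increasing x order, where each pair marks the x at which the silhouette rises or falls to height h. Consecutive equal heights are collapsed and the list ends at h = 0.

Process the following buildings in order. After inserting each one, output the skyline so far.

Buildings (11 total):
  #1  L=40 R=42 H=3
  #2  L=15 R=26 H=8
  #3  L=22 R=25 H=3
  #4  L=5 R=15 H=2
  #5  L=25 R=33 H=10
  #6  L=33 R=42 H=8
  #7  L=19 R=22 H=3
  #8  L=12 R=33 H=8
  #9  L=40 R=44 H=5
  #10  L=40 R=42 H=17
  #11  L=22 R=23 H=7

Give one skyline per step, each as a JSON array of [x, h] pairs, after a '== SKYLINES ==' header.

== SKYLINES ==
[[40,3],[42,0]]
[[15,8],[26,0],[40,3],[42,0]]
[[15,8],[26,0],[40,3],[42,0]]
[[5,2],[15,8],[26,0],[40,3],[42,0]]
[[5,2],[15,8],[25,10],[33,0],[40,3],[42,0]]
[[5,2],[15,8],[25,10],[33,8],[42,0]]
[[5,2],[15,8],[25,10],[33,8],[42,0]]
[[5,2],[12,8],[25,10],[33,8],[42,0]]
[[5,2],[12,8],[25,10],[33,8],[42,5],[44,0]]
[[5,2],[12,8],[25,10],[33,8],[40,17],[42,5],[44,0]]
[[5,2],[12,8],[25,10],[33,8],[40,17],[42,5],[44,0]]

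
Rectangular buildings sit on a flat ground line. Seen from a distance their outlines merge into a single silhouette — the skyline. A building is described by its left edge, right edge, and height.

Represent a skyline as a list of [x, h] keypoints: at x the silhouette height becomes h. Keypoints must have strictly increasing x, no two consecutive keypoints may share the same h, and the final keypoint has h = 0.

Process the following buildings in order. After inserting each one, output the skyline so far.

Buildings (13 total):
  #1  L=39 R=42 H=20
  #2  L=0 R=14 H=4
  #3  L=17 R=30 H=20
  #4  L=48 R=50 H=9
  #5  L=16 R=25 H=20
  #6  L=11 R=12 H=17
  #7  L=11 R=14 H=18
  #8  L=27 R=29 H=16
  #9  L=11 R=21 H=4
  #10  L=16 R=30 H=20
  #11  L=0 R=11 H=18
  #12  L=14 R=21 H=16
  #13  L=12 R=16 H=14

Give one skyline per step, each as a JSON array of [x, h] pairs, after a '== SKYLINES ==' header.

== SKYLINES ==
[[39,20],[42,0]]
[[0,4],[14,0],[39,20],[42,0]]
[[0,4],[14,0],[17,20],[30,0],[39,20],[42,0]]
[[0,4],[14,0],[17,20],[30,0],[39,20],[42,0],[48,9],[50,0]]
[[0,4],[14,0],[16,20],[30,0],[39,20],[42,0],[48,9],[50,0]]
[[0,4],[11,17],[12,4],[14,0],[16,20],[30,0],[39,20],[42,0],[48,9],[50,0]]
[[0,4],[11,18],[14,0],[16,20],[30,0],[39,20],[42,0],[48,9],[50,0]]
[[0,4],[11,18],[14,0],[16,20],[30,0],[39,20],[42,0],[48,9],[50,0]]
[[0,4],[11,18],[14,4],[16,20],[30,0],[39,20],[42,0],[48,9],[50,0]]
[[0,4],[11,18],[14,4],[16,20],[30,0],[39,20],[42,0],[48,9],[50,0]]
[[0,18],[14,4],[16,20],[30,0],[39,20],[42,0],[48,9],[50,0]]
[[0,18],[14,16],[16,20],[30,0],[39,20],[42,0],[48,9],[50,0]]
[[0,18],[14,16],[16,20],[30,0],[39,20],[42,0],[48,9],[50,0]]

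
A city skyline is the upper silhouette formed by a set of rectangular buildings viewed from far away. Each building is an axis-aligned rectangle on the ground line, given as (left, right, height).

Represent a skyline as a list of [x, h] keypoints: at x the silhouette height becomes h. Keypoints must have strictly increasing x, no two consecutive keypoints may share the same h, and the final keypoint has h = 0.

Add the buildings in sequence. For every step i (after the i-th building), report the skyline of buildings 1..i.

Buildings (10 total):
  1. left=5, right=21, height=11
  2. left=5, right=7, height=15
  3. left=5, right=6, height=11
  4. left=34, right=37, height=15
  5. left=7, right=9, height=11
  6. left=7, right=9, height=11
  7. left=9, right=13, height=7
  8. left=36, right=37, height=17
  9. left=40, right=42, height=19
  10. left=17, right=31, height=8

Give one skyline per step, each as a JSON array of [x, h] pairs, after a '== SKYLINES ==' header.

== SKYLINES ==
[[5,11],[21,0]]
[[5,15],[7,11],[21,0]]
[[5,15],[7,11],[21,0]]
[[5,15],[7,11],[21,0],[34,15],[37,0]]
[[5,15],[7,11],[21,0],[34,15],[37,0]]
[[5,15],[7,11],[21,0],[34,15],[37,0]]
[[5,15],[7,11],[21,0],[34,15],[37,0]]
[[5,15],[7,11],[21,0],[34,15],[36,17],[37,0]]
[[5,15],[7,11],[21,0],[34,15],[36,17],[37,0],[40,19],[42,0]]
[[5,15],[7,11],[21,8],[31,0],[34,15],[36,17],[37,0],[40,19],[42,0]]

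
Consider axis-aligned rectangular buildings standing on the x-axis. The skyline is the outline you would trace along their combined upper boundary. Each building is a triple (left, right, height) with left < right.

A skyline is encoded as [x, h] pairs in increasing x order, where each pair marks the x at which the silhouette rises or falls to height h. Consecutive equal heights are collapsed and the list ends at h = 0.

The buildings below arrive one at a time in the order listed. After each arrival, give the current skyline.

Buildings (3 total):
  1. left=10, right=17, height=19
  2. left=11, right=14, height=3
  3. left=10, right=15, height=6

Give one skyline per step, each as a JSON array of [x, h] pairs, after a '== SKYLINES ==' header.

== SKYLINES ==
[[10,19],[17,0]]
[[10,19],[17,0]]
[[10,19],[17,0]]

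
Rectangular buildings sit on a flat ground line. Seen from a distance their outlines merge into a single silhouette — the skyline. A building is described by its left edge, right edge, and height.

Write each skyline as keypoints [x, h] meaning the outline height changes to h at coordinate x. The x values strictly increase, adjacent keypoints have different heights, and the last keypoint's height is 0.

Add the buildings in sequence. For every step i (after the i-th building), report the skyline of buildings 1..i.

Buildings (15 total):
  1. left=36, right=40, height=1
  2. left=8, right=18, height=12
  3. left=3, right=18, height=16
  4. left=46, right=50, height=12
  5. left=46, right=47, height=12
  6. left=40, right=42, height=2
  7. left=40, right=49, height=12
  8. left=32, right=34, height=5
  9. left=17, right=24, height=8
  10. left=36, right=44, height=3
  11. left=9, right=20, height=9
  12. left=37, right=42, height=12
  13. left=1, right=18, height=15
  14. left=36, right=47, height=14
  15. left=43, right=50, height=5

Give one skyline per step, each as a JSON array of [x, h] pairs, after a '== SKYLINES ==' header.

== SKYLINES ==
[[36,1],[40,0]]
[[8,12],[18,0],[36,1],[40,0]]
[[3,16],[18,0],[36,1],[40,0]]
[[3,16],[18,0],[36,1],[40,0],[46,12],[50,0]]
[[3,16],[18,0],[36,1],[40,0],[46,12],[50,0]]
[[3,16],[18,0],[36,1],[40,2],[42,0],[46,12],[50,0]]
[[3,16],[18,0],[36,1],[40,12],[50,0]]
[[3,16],[18,0],[32,5],[34,0],[36,1],[40,12],[50,0]]
[[3,16],[18,8],[24,0],[32,5],[34,0],[36,1],[40,12],[50,0]]
[[3,16],[18,8],[24,0],[32,5],[34,0],[36,3],[40,12],[50,0]]
[[3,16],[18,9],[20,8],[24,0],[32,5],[34,0],[36,3],[40,12],[50,0]]
[[3,16],[18,9],[20,8],[24,0],[32,5],[34,0],[36,3],[37,12],[50,0]]
[[1,15],[3,16],[18,9],[20,8],[24,0],[32,5],[34,0],[36,3],[37,12],[50,0]]
[[1,15],[3,16],[18,9],[20,8],[24,0],[32,5],[34,0],[36,14],[47,12],[50,0]]
[[1,15],[3,16],[18,9],[20,8],[24,0],[32,5],[34,0],[36,14],[47,12],[50,0]]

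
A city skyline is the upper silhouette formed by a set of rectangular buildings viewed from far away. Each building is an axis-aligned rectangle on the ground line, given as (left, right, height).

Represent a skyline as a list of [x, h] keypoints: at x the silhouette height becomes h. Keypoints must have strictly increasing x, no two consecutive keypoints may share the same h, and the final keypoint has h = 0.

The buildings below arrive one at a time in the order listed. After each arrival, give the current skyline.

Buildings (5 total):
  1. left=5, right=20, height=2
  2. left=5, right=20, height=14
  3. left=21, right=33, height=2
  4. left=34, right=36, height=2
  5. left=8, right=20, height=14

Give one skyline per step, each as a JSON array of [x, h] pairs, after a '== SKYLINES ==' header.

== SKYLINES ==
[[5,2],[20,0]]
[[5,14],[20,0]]
[[5,14],[20,0],[21,2],[33,0]]
[[5,14],[20,0],[21,2],[33,0],[34,2],[36,0]]
[[5,14],[20,0],[21,2],[33,0],[34,2],[36,0]]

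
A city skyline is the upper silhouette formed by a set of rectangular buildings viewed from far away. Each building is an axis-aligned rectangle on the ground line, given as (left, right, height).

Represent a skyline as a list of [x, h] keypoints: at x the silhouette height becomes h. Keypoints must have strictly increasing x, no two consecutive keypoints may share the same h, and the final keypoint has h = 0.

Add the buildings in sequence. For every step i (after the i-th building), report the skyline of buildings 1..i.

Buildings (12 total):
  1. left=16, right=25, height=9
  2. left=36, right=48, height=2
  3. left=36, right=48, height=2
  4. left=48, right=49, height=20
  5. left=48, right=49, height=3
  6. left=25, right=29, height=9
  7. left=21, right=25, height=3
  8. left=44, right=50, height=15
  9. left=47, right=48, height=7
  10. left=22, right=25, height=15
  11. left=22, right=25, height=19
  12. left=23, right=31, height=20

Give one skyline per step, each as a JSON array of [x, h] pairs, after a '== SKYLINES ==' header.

== SKYLINES ==
[[16,9],[25,0]]
[[16,9],[25,0],[36,2],[48,0]]
[[16,9],[25,0],[36,2],[48,0]]
[[16,9],[25,0],[36,2],[48,20],[49,0]]
[[16,9],[25,0],[36,2],[48,20],[49,0]]
[[16,9],[29,0],[36,2],[48,20],[49,0]]
[[16,9],[29,0],[36,2],[48,20],[49,0]]
[[16,9],[29,0],[36,2],[44,15],[48,20],[49,15],[50,0]]
[[16,9],[29,0],[36,2],[44,15],[48,20],[49,15],[50,0]]
[[16,9],[22,15],[25,9],[29,0],[36,2],[44,15],[48,20],[49,15],[50,0]]
[[16,9],[22,19],[25,9],[29,0],[36,2],[44,15],[48,20],[49,15],[50,0]]
[[16,9],[22,19],[23,20],[31,0],[36,2],[44,15],[48,20],[49,15],[50,0]]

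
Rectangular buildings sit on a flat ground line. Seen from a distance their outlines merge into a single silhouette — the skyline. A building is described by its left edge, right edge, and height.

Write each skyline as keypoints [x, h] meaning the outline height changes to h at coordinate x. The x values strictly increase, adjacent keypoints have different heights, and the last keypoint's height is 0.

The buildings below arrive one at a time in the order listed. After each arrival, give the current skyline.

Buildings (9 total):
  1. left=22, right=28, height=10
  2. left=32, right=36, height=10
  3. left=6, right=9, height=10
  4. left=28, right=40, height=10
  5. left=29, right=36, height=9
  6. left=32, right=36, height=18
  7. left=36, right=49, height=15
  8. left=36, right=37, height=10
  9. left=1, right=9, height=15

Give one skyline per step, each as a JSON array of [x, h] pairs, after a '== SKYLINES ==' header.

== SKYLINES ==
[[22,10],[28,0]]
[[22,10],[28,0],[32,10],[36,0]]
[[6,10],[9,0],[22,10],[28,0],[32,10],[36,0]]
[[6,10],[9,0],[22,10],[40,0]]
[[6,10],[9,0],[22,10],[40,0]]
[[6,10],[9,0],[22,10],[32,18],[36,10],[40,0]]
[[6,10],[9,0],[22,10],[32,18],[36,15],[49,0]]
[[6,10],[9,0],[22,10],[32,18],[36,15],[49,0]]
[[1,15],[9,0],[22,10],[32,18],[36,15],[49,0]]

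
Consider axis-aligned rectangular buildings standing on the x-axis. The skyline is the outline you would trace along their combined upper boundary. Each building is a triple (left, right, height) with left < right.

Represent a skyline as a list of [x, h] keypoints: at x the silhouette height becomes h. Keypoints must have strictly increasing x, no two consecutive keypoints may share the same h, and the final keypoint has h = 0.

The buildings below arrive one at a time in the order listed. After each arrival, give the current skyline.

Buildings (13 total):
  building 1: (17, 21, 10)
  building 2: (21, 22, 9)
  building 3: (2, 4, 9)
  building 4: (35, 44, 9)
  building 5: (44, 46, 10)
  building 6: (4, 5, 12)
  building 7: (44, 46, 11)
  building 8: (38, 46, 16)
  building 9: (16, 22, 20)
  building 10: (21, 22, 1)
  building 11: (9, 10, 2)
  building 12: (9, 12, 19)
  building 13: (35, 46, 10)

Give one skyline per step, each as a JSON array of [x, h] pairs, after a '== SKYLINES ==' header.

== SKYLINES ==
[[17,10],[21,0]]
[[17,10],[21,9],[22,0]]
[[2,9],[4,0],[17,10],[21,9],[22,0]]
[[2,9],[4,0],[17,10],[21,9],[22,0],[35,9],[44,0]]
[[2,9],[4,0],[17,10],[21,9],[22,0],[35,9],[44,10],[46,0]]
[[2,9],[4,12],[5,0],[17,10],[21,9],[22,0],[35,9],[44,10],[46,0]]
[[2,9],[4,12],[5,0],[17,10],[21,9],[22,0],[35,9],[44,11],[46,0]]
[[2,9],[4,12],[5,0],[17,10],[21,9],[22,0],[35,9],[38,16],[46,0]]
[[2,9],[4,12],[5,0],[16,20],[22,0],[35,9],[38,16],[46,0]]
[[2,9],[4,12],[5,0],[16,20],[22,0],[35,9],[38,16],[46,0]]
[[2,9],[4,12],[5,0],[9,2],[10,0],[16,20],[22,0],[35,9],[38,16],[46,0]]
[[2,9],[4,12],[5,0],[9,19],[12,0],[16,20],[22,0],[35,9],[38,16],[46,0]]
[[2,9],[4,12],[5,0],[9,19],[12,0],[16,20],[22,0],[35,10],[38,16],[46,0]]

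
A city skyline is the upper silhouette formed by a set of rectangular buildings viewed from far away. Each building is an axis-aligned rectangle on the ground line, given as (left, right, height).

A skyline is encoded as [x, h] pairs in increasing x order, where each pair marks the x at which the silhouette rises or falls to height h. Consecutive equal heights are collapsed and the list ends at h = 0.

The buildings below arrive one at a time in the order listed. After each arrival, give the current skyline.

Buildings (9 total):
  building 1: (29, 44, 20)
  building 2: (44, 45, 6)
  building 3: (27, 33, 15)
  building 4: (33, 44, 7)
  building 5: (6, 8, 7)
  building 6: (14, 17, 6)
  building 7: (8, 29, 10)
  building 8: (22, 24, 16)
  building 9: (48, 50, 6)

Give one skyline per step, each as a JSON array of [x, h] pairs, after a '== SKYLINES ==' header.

== SKYLINES ==
[[29,20],[44,0]]
[[29,20],[44,6],[45,0]]
[[27,15],[29,20],[44,6],[45,0]]
[[27,15],[29,20],[44,6],[45,0]]
[[6,7],[8,0],[27,15],[29,20],[44,6],[45,0]]
[[6,7],[8,0],[14,6],[17,0],[27,15],[29,20],[44,6],[45,0]]
[[6,7],[8,10],[27,15],[29,20],[44,6],[45,0]]
[[6,7],[8,10],[22,16],[24,10],[27,15],[29,20],[44,6],[45,0]]
[[6,7],[8,10],[22,16],[24,10],[27,15],[29,20],[44,6],[45,0],[48,6],[50,0]]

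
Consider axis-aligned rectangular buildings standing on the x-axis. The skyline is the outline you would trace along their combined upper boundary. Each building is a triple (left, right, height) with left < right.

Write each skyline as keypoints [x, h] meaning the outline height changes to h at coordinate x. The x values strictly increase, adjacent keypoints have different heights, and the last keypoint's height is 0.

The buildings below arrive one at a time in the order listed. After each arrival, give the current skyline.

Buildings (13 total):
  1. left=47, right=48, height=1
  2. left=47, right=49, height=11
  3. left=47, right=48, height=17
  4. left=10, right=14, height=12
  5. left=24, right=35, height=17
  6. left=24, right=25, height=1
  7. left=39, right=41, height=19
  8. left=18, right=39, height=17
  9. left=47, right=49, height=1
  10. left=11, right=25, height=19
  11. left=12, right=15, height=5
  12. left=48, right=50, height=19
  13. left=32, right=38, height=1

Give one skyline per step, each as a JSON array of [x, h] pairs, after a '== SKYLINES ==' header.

== SKYLINES ==
[[47,1],[48,0]]
[[47,11],[49,0]]
[[47,17],[48,11],[49,0]]
[[10,12],[14,0],[47,17],[48,11],[49,0]]
[[10,12],[14,0],[24,17],[35,0],[47,17],[48,11],[49,0]]
[[10,12],[14,0],[24,17],[35,0],[47,17],[48,11],[49,0]]
[[10,12],[14,0],[24,17],[35,0],[39,19],[41,0],[47,17],[48,11],[49,0]]
[[10,12],[14,0],[18,17],[39,19],[41,0],[47,17],[48,11],[49,0]]
[[10,12],[14,0],[18,17],[39,19],[41,0],[47,17],[48,11],[49,0]]
[[10,12],[11,19],[25,17],[39,19],[41,0],[47,17],[48,11],[49,0]]
[[10,12],[11,19],[25,17],[39,19],[41,0],[47,17],[48,11],[49,0]]
[[10,12],[11,19],[25,17],[39,19],[41,0],[47,17],[48,19],[50,0]]
[[10,12],[11,19],[25,17],[39,19],[41,0],[47,17],[48,19],[50,0]]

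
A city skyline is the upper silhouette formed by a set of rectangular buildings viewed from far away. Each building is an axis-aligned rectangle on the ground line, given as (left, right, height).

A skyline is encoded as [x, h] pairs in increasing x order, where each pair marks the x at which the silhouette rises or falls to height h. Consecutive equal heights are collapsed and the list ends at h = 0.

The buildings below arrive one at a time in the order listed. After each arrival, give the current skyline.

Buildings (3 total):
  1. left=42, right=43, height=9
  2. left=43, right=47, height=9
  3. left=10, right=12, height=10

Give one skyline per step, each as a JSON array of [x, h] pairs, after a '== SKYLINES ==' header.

== SKYLINES ==
[[42,9],[43,0]]
[[42,9],[47,0]]
[[10,10],[12,0],[42,9],[47,0]]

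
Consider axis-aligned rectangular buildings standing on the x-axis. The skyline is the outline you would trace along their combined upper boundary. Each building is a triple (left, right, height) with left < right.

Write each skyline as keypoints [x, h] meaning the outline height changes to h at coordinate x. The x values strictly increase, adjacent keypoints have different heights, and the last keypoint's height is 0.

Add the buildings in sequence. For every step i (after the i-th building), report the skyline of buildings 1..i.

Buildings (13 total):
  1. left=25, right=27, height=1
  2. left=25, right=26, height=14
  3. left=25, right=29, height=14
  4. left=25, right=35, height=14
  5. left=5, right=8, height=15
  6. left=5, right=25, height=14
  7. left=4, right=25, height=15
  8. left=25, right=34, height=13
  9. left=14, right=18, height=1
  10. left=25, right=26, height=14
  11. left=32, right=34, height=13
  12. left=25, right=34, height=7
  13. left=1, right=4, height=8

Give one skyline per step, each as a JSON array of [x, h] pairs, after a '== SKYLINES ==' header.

== SKYLINES ==
[[25,1],[27,0]]
[[25,14],[26,1],[27,0]]
[[25,14],[29,0]]
[[25,14],[35,0]]
[[5,15],[8,0],[25,14],[35,0]]
[[5,15],[8,14],[35,0]]
[[4,15],[25,14],[35,0]]
[[4,15],[25,14],[35,0]]
[[4,15],[25,14],[35,0]]
[[4,15],[25,14],[35,0]]
[[4,15],[25,14],[35,0]]
[[4,15],[25,14],[35,0]]
[[1,8],[4,15],[25,14],[35,0]]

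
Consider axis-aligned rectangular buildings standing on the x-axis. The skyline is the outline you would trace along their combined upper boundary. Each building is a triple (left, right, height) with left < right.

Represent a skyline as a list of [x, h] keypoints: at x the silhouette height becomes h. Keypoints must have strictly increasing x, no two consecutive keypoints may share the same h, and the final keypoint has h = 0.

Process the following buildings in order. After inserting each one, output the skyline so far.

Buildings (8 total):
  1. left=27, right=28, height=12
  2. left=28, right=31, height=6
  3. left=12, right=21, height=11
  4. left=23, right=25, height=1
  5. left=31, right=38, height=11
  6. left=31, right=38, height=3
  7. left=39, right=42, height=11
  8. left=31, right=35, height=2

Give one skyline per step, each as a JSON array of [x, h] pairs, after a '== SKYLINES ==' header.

== SKYLINES ==
[[27,12],[28,0]]
[[27,12],[28,6],[31,0]]
[[12,11],[21,0],[27,12],[28,6],[31,0]]
[[12,11],[21,0],[23,1],[25,0],[27,12],[28,6],[31,0]]
[[12,11],[21,0],[23,1],[25,0],[27,12],[28,6],[31,11],[38,0]]
[[12,11],[21,0],[23,1],[25,0],[27,12],[28,6],[31,11],[38,0]]
[[12,11],[21,0],[23,1],[25,0],[27,12],[28,6],[31,11],[38,0],[39,11],[42,0]]
[[12,11],[21,0],[23,1],[25,0],[27,12],[28,6],[31,11],[38,0],[39,11],[42,0]]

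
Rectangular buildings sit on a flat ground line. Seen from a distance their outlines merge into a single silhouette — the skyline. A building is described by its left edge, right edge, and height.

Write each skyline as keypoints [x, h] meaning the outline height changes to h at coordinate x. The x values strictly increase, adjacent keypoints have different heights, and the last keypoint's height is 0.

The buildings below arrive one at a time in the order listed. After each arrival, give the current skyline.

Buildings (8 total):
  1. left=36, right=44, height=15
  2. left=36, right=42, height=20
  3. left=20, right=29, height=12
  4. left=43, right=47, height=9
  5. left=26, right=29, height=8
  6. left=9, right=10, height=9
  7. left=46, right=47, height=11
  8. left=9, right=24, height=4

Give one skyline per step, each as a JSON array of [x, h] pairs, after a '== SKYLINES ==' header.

== SKYLINES ==
[[36,15],[44,0]]
[[36,20],[42,15],[44,0]]
[[20,12],[29,0],[36,20],[42,15],[44,0]]
[[20,12],[29,0],[36,20],[42,15],[44,9],[47,0]]
[[20,12],[29,0],[36,20],[42,15],[44,9],[47,0]]
[[9,9],[10,0],[20,12],[29,0],[36,20],[42,15],[44,9],[47,0]]
[[9,9],[10,0],[20,12],[29,0],[36,20],[42,15],[44,9],[46,11],[47,0]]
[[9,9],[10,4],[20,12],[29,0],[36,20],[42,15],[44,9],[46,11],[47,0]]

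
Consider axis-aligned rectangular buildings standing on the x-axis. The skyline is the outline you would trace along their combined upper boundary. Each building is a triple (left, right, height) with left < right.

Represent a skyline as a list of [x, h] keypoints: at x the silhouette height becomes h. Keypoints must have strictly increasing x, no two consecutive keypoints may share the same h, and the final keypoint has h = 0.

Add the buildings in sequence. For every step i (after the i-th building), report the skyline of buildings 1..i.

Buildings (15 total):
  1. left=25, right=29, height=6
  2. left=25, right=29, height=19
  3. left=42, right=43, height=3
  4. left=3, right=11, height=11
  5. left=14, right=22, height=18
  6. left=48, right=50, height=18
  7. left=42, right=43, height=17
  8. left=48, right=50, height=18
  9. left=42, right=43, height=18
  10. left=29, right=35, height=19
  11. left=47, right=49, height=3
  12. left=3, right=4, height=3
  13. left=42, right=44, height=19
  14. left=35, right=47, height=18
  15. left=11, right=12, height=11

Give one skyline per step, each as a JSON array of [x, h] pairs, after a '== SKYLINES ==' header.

== SKYLINES ==
[[25,6],[29,0]]
[[25,19],[29,0]]
[[25,19],[29,0],[42,3],[43,0]]
[[3,11],[11,0],[25,19],[29,0],[42,3],[43,0]]
[[3,11],[11,0],[14,18],[22,0],[25,19],[29,0],[42,3],[43,0]]
[[3,11],[11,0],[14,18],[22,0],[25,19],[29,0],[42,3],[43,0],[48,18],[50,0]]
[[3,11],[11,0],[14,18],[22,0],[25,19],[29,0],[42,17],[43,0],[48,18],[50,0]]
[[3,11],[11,0],[14,18],[22,0],[25,19],[29,0],[42,17],[43,0],[48,18],[50,0]]
[[3,11],[11,0],[14,18],[22,0],[25,19],[29,0],[42,18],[43,0],[48,18],[50,0]]
[[3,11],[11,0],[14,18],[22,0],[25,19],[35,0],[42,18],[43,0],[48,18],[50,0]]
[[3,11],[11,0],[14,18],[22,0],[25,19],[35,0],[42,18],[43,0],[47,3],[48,18],[50,0]]
[[3,11],[11,0],[14,18],[22,0],[25,19],[35,0],[42,18],[43,0],[47,3],[48,18],[50,0]]
[[3,11],[11,0],[14,18],[22,0],[25,19],[35,0],[42,19],[44,0],[47,3],[48,18],[50,0]]
[[3,11],[11,0],[14,18],[22,0],[25,19],[35,18],[42,19],[44,18],[47,3],[48,18],[50,0]]
[[3,11],[12,0],[14,18],[22,0],[25,19],[35,18],[42,19],[44,18],[47,3],[48,18],[50,0]]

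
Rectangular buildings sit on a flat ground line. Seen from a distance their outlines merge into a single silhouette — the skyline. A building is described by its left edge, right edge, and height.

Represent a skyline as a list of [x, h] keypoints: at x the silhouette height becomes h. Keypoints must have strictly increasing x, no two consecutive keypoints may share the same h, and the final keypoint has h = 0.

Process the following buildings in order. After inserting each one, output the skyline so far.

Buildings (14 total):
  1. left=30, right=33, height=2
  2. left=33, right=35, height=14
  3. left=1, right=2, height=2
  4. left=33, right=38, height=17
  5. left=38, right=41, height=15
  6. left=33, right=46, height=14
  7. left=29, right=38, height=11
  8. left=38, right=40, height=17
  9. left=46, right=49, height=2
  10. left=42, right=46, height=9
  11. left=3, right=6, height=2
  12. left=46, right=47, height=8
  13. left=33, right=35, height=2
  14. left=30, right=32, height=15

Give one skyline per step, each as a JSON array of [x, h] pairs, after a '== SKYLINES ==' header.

== SKYLINES ==
[[30,2],[33,0]]
[[30,2],[33,14],[35,0]]
[[1,2],[2,0],[30,2],[33,14],[35,0]]
[[1,2],[2,0],[30,2],[33,17],[38,0]]
[[1,2],[2,0],[30,2],[33,17],[38,15],[41,0]]
[[1,2],[2,0],[30,2],[33,17],[38,15],[41,14],[46,0]]
[[1,2],[2,0],[29,11],[33,17],[38,15],[41,14],[46,0]]
[[1,2],[2,0],[29,11],[33,17],[40,15],[41,14],[46,0]]
[[1,2],[2,0],[29,11],[33,17],[40,15],[41,14],[46,2],[49,0]]
[[1,2],[2,0],[29,11],[33,17],[40,15],[41,14],[46,2],[49,0]]
[[1,2],[2,0],[3,2],[6,0],[29,11],[33,17],[40,15],[41,14],[46,2],[49,0]]
[[1,2],[2,0],[3,2],[6,0],[29,11],[33,17],[40,15],[41,14],[46,8],[47,2],[49,0]]
[[1,2],[2,0],[3,2],[6,0],[29,11],[33,17],[40,15],[41,14],[46,8],[47,2],[49,0]]
[[1,2],[2,0],[3,2],[6,0],[29,11],[30,15],[32,11],[33,17],[40,15],[41,14],[46,8],[47,2],[49,0]]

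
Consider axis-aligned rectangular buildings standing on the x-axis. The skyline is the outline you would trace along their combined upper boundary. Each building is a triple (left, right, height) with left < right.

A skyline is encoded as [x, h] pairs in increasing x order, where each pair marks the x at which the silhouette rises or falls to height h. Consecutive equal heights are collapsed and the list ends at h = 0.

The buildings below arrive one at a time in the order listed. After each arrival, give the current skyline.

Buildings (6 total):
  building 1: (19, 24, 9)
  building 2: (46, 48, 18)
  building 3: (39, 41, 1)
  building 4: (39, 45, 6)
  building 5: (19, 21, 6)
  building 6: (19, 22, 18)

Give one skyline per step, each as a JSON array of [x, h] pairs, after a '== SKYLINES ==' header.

== SKYLINES ==
[[19,9],[24,0]]
[[19,9],[24,0],[46,18],[48,0]]
[[19,9],[24,0],[39,1],[41,0],[46,18],[48,0]]
[[19,9],[24,0],[39,6],[45,0],[46,18],[48,0]]
[[19,9],[24,0],[39,6],[45,0],[46,18],[48,0]]
[[19,18],[22,9],[24,0],[39,6],[45,0],[46,18],[48,0]]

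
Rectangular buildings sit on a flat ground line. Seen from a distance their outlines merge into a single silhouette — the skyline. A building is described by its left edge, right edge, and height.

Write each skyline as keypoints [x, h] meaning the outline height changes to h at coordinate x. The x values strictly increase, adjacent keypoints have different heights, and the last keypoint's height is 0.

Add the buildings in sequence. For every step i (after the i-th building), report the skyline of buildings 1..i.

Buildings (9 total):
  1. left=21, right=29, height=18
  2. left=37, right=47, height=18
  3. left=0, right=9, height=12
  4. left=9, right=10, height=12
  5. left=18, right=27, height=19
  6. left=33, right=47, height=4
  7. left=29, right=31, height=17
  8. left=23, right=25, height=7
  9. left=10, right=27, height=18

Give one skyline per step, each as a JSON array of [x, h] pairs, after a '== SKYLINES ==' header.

== SKYLINES ==
[[21,18],[29,0]]
[[21,18],[29,0],[37,18],[47,0]]
[[0,12],[9,0],[21,18],[29,0],[37,18],[47,0]]
[[0,12],[10,0],[21,18],[29,0],[37,18],[47,0]]
[[0,12],[10,0],[18,19],[27,18],[29,0],[37,18],[47,0]]
[[0,12],[10,0],[18,19],[27,18],[29,0],[33,4],[37,18],[47,0]]
[[0,12],[10,0],[18,19],[27,18],[29,17],[31,0],[33,4],[37,18],[47,0]]
[[0,12],[10,0],[18,19],[27,18],[29,17],[31,0],[33,4],[37,18],[47,0]]
[[0,12],[10,18],[18,19],[27,18],[29,17],[31,0],[33,4],[37,18],[47,0]]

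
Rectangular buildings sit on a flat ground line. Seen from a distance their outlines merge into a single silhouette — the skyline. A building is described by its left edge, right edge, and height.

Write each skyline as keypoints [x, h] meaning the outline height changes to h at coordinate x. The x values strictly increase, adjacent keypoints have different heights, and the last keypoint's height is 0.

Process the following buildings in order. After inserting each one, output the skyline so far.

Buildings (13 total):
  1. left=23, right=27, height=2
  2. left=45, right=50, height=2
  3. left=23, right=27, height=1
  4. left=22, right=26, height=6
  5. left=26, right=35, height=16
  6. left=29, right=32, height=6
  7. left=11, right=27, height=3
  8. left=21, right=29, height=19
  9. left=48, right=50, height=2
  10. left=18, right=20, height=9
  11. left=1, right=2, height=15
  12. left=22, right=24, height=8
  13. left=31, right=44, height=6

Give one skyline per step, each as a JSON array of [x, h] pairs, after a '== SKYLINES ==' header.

== SKYLINES ==
[[23,2],[27,0]]
[[23,2],[27,0],[45,2],[50,0]]
[[23,2],[27,0],[45,2],[50,0]]
[[22,6],[26,2],[27,0],[45,2],[50,0]]
[[22,6],[26,16],[35,0],[45,2],[50,0]]
[[22,6],[26,16],[35,0],[45,2],[50,0]]
[[11,3],[22,6],[26,16],[35,0],[45,2],[50,0]]
[[11,3],[21,19],[29,16],[35,0],[45,2],[50,0]]
[[11,3],[21,19],[29,16],[35,0],[45,2],[50,0]]
[[11,3],[18,9],[20,3],[21,19],[29,16],[35,0],[45,2],[50,0]]
[[1,15],[2,0],[11,3],[18,9],[20,3],[21,19],[29,16],[35,0],[45,2],[50,0]]
[[1,15],[2,0],[11,3],[18,9],[20,3],[21,19],[29,16],[35,0],[45,2],[50,0]]
[[1,15],[2,0],[11,3],[18,9],[20,3],[21,19],[29,16],[35,6],[44,0],[45,2],[50,0]]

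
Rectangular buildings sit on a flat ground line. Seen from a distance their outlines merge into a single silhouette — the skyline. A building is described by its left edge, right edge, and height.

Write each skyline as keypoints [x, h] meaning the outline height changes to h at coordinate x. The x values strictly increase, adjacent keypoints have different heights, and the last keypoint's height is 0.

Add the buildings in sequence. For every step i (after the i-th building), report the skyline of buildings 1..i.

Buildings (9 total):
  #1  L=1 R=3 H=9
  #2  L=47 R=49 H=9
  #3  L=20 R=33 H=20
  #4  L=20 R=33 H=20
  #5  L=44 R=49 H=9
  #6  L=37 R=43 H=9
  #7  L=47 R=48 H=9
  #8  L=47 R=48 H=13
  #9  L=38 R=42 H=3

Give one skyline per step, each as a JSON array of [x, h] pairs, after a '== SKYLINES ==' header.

== SKYLINES ==
[[1,9],[3,0]]
[[1,9],[3,0],[47,9],[49,0]]
[[1,9],[3,0],[20,20],[33,0],[47,9],[49,0]]
[[1,9],[3,0],[20,20],[33,0],[47,9],[49,0]]
[[1,9],[3,0],[20,20],[33,0],[44,9],[49,0]]
[[1,9],[3,0],[20,20],[33,0],[37,9],[43,0],[44,9],[49,0]]
[[1,9],[3,0],[20,20],[33,0],[37,9],[43,0],[44,9],[49,0]]
[[1,9],[3,0],[20,20],[33,0],[37,9],[43,0],[44,9],[47,13],[48,9],[49,0]]
[[1,9],[3,0],[20,20],[33,0],[37,9],[43,0],[44,9],[47,13],[48,9],[49,0]]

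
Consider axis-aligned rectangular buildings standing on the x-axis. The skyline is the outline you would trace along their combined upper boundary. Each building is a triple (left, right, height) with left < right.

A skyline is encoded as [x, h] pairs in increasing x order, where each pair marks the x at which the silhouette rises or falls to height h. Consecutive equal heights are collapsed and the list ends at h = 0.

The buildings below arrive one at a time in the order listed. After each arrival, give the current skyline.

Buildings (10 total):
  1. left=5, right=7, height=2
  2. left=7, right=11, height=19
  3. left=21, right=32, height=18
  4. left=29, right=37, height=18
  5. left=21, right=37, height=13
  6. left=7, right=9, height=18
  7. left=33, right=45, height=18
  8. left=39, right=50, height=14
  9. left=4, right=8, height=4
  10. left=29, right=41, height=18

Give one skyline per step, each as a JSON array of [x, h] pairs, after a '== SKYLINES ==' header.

== SKYLINES ==
[[5,2],[7,0]]
[[5,2],[7,19],[11,0]]
[[5,2],[7,19],[11,0],[21,18],[32,0]]
[[5,2],[7,19],[11,0],[21,18],[37,0]]
[[5,2],[7,19],[11,0],[21,18],[37,0]]
[[5,2],[7,19],[11,0],[21,18],[37,0]]
[[5,2],[7,19],[11,0],[21,18],[45,0]]
[[5,2],[7,19],[11,0],[21,18],[45,14],[50,0]]
[[4,4],[7,19],[11,0],[21,18],[45,14],[50,0]]
[[4,4],[7,19],[11,0],[21,18],[45,14],[50,0]]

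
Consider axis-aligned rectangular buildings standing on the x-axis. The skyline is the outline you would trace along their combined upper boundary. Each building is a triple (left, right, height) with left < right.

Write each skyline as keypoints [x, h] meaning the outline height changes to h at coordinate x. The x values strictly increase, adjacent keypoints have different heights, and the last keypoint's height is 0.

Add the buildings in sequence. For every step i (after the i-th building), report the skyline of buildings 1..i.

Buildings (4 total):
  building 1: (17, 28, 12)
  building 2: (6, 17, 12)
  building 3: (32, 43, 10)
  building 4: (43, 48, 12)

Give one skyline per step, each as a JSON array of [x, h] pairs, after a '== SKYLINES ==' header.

== SKYLINES ==
[[17,12],[28,0]]
[[6,12],[28,0]]
[[6,12],[28,0],[32,10],[43,0]]
[[6,12],[28,0],[32,10],[43,12],[48,0]]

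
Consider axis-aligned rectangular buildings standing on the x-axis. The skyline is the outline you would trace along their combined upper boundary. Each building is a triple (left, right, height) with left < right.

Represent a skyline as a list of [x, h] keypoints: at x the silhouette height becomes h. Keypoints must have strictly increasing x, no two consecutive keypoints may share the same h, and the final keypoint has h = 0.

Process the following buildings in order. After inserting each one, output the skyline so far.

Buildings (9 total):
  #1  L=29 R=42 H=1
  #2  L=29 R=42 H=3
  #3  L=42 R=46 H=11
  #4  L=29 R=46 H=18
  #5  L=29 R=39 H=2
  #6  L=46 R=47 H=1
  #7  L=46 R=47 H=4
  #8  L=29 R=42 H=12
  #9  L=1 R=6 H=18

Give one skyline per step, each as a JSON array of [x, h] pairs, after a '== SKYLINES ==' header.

== SKYLINES ==
[[29,1],[42,0]]
[[29,3],[42,0]]
[[29,3],[42,11],[46,0]]
[[29,18],[46,0]]
[[29,18],[46,0]]
[[29,18],[46,1],[47,0]]
[[29,18],[46,4],[47,0]]
[[29,18],[46,4],[47,0]]
[[1,18],[6,0],[29,18],[46,4],[47,0]]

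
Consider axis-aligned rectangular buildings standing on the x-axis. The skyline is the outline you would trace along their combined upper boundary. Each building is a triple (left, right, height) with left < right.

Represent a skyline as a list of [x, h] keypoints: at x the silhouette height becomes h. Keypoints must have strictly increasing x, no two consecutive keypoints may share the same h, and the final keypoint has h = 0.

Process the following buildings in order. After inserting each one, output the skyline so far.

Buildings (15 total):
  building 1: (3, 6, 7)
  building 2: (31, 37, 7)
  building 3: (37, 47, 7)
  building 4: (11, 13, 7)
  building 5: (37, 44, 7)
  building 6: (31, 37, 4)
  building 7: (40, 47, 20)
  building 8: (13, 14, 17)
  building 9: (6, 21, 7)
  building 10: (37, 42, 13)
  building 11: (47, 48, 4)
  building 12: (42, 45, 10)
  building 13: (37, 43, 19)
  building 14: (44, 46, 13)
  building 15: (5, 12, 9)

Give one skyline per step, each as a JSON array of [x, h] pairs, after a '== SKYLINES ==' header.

== SKYLINES ==
[[3,7],[6,0]]
[[3,7],[6,0],[31,7],[37,0]]
[[3,7],[6,0],[31,7],[47,0]]
[[3,7],[6,0],[11,7],[13,0],[31,7],[47,0]]
[[3,7],[6,0],[11,7],[13,0],[31,7],[47,0]]
[[3,7],[6,0],[11,7],[13,0],[31,7],[47,0]]
[[3,7],[6,0],[11,7],[13,0],[31,7],[40,20],[47,0]]
[[3,7],[6,0],[11,7],[13,17],[14,0],[31,7],[40,20],[47,0]]
[[3,7],[13,17],[14,7],[21,0],[31,7],[40,20],[47,0]]
[[3,7],[13,17],[14,7],[21,0],[31,7],[37,13],[40,20],[47,0]]
[[3,7],[13,17],[14,7],[21,0],[31,7],[37,13],[40,20],[47,4],[48,0]]
[[3,7],[13,17],[14,7],[21,0],[31,7],[37,13],[40,20],[47,4],[48,0]]
[[3,7],[13,17],[14,7],[21,0],[31,7],[37,19],[40,20],[47,4],[48,0]]
[[3,7],[13,17],[14,7],[21,0],[31,7],[37,19],[40,20],[47,4],[48,0]]
[[3,7],[5,9],[12,7],[13,17],[14,7],[21,0],[31,7],[37,19],[40,20],[47,4],[48,0]]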